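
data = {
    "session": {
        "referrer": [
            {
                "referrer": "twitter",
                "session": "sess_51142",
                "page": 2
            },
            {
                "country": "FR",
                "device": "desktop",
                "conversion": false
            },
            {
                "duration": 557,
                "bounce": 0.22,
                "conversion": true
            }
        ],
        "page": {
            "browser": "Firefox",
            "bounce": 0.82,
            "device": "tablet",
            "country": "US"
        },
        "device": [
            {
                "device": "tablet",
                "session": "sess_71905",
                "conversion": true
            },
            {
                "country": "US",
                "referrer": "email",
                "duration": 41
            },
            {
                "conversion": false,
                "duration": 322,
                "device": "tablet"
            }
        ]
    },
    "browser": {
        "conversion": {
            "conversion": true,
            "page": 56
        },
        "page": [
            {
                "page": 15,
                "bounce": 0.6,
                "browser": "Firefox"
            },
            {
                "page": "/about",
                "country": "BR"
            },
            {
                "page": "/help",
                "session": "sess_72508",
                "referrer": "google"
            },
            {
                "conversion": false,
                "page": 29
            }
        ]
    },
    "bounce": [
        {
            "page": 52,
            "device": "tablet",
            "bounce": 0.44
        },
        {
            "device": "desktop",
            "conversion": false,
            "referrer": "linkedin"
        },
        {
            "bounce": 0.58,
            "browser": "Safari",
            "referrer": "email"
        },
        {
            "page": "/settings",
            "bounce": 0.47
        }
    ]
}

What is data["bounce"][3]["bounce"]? 0.47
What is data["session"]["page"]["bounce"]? 0.82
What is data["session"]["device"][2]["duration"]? 322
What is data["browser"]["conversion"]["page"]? 56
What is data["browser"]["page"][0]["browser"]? "Firefox"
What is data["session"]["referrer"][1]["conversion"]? False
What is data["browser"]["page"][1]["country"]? "BR"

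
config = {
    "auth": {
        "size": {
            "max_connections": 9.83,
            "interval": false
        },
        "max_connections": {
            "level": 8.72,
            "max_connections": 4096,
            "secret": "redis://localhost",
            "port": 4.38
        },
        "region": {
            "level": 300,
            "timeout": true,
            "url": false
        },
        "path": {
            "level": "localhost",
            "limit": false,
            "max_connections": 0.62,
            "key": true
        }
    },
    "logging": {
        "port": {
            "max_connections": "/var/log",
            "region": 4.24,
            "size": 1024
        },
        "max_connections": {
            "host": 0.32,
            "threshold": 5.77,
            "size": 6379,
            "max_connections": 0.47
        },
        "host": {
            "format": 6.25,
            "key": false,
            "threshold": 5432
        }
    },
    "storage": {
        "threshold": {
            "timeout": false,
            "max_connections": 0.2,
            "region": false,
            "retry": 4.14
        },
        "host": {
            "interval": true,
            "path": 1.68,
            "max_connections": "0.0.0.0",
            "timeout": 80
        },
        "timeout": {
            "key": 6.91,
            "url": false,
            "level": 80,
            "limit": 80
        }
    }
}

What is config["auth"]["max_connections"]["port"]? 4.38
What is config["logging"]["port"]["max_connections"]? "/var/log"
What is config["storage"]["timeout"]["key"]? 6.91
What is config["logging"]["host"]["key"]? False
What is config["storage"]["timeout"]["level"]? 80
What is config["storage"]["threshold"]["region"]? False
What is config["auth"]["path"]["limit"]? False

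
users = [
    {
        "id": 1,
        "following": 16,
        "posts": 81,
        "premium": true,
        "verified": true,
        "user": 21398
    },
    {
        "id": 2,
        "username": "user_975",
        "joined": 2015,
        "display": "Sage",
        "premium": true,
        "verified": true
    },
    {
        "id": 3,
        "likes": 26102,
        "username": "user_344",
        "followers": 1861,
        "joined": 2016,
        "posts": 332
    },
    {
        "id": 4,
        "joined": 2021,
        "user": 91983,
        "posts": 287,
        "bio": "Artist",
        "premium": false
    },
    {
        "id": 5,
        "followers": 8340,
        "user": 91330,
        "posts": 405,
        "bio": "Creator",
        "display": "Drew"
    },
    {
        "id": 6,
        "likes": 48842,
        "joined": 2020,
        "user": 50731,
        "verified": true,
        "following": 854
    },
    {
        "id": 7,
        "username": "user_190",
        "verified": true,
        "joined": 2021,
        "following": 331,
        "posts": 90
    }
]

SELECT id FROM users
[1, 2, 3, 4, 5, 6, 7]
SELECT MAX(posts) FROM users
405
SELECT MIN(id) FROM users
1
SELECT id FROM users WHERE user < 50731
[1]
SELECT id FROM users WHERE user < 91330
[1, 6]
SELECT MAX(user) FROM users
91983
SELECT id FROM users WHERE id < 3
[1, 2]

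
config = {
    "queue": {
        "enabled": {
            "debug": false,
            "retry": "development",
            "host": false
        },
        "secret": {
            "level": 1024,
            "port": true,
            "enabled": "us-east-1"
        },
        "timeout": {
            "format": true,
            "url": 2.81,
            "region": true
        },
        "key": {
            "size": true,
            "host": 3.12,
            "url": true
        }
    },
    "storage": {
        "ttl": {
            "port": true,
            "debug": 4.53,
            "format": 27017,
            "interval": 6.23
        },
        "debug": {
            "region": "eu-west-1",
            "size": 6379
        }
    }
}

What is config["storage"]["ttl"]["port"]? True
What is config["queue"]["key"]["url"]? True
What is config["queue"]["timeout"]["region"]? True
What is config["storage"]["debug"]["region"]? "eu-west-1"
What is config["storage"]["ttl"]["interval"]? 6.23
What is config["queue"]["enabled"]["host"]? False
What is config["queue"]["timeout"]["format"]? True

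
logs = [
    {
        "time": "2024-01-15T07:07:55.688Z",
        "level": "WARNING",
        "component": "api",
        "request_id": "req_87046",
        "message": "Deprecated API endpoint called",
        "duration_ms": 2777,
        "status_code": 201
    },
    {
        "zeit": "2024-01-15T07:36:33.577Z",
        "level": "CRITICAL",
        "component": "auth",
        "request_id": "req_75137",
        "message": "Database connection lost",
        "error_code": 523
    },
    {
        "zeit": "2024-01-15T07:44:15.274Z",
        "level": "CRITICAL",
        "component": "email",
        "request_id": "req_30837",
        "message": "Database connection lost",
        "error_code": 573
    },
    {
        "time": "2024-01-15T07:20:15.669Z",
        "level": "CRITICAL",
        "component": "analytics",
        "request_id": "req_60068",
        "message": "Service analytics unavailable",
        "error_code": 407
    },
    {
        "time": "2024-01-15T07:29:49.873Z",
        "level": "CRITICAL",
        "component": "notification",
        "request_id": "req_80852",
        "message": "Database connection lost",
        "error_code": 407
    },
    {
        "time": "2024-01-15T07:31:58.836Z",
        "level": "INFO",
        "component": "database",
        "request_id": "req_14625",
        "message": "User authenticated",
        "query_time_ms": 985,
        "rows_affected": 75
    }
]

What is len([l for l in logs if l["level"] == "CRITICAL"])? 4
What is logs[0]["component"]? "api"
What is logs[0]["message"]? "Deprecated API endpoint called"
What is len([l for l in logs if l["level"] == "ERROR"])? 0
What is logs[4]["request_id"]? "req_80852"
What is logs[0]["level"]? "WARNING"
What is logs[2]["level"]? "CRITICAL"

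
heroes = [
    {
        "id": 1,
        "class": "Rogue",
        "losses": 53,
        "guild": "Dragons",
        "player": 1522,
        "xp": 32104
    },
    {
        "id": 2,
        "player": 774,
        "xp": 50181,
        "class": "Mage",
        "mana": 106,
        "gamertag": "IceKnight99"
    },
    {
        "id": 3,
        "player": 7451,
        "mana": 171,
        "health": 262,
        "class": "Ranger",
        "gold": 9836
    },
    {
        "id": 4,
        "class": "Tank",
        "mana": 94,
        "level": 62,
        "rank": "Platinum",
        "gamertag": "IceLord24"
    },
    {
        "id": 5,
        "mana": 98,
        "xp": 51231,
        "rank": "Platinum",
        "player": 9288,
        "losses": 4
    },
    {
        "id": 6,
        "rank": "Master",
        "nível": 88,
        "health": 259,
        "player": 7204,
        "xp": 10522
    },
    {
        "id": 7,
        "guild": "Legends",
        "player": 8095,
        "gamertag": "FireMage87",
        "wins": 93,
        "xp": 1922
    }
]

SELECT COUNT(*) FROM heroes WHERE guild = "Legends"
1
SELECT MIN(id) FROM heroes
1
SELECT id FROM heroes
[1, 2, 3, 4, 5, 6, 7]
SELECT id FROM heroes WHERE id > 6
[7]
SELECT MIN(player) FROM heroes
774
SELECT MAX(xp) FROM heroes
51231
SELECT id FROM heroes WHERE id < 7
[1, 2, 3, 4, 5, 6]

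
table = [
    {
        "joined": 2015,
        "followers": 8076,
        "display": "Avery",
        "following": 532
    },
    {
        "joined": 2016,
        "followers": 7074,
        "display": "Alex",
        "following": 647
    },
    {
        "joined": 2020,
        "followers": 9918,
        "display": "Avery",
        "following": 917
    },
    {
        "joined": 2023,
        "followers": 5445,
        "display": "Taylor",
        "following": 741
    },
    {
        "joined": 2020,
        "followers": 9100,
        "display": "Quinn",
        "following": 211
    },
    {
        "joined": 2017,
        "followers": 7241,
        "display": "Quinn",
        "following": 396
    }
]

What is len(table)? 6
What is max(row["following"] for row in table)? 917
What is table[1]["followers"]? 7074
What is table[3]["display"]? "Taylor"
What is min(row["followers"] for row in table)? 5445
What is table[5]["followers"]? 7241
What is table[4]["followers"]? 9100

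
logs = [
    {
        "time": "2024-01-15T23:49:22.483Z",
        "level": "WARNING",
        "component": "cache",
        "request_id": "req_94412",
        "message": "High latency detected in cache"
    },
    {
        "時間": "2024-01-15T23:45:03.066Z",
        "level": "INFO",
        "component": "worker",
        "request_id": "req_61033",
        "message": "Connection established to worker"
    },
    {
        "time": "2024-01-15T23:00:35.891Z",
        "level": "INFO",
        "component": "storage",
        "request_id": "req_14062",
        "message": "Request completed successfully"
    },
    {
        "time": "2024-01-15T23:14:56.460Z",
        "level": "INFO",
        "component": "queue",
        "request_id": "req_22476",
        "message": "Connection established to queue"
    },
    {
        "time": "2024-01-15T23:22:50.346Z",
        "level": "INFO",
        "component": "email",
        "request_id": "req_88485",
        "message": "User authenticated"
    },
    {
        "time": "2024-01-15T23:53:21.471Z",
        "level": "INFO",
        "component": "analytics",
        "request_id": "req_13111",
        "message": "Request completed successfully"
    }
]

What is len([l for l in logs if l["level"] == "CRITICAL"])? 0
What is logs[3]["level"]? "INFO"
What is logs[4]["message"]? "User authenticated"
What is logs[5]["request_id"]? "req_13111"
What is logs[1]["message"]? "Connection established to worker"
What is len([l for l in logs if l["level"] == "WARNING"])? 1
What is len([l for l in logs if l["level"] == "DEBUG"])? 0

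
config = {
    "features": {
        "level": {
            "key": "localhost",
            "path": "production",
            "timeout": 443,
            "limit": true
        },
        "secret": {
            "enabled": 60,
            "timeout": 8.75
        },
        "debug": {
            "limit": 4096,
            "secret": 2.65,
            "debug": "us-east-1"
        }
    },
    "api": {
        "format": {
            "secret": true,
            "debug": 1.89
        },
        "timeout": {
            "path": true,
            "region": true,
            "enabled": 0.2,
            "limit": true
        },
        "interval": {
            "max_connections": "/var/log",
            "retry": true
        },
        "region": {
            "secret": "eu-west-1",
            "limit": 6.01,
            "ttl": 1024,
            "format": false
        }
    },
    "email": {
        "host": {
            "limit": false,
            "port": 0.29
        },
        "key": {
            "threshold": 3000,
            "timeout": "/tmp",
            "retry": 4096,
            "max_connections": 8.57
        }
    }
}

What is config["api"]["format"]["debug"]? 1.89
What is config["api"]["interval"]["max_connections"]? "/var/log"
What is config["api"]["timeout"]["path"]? True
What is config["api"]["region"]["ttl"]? 1024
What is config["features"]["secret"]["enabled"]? 60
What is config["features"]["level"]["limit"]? True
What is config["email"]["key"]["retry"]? 4096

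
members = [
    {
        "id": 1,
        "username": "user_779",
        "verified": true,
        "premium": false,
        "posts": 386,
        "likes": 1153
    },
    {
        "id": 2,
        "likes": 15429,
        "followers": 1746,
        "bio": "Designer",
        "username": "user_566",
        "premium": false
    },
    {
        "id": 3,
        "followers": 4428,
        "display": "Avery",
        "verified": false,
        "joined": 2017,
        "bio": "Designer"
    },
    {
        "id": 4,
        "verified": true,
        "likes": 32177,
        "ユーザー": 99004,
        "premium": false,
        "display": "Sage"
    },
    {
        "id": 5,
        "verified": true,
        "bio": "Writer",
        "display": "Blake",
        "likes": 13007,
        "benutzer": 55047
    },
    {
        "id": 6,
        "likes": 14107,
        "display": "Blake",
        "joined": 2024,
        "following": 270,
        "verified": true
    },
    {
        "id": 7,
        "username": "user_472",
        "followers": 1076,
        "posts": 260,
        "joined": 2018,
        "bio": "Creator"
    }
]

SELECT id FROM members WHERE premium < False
[]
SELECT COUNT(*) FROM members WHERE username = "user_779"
1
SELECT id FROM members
[1, 2, 3, 4, 5, 6, 7]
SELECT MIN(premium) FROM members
False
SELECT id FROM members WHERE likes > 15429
[4]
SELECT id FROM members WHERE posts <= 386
[1, 7]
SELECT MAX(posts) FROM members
386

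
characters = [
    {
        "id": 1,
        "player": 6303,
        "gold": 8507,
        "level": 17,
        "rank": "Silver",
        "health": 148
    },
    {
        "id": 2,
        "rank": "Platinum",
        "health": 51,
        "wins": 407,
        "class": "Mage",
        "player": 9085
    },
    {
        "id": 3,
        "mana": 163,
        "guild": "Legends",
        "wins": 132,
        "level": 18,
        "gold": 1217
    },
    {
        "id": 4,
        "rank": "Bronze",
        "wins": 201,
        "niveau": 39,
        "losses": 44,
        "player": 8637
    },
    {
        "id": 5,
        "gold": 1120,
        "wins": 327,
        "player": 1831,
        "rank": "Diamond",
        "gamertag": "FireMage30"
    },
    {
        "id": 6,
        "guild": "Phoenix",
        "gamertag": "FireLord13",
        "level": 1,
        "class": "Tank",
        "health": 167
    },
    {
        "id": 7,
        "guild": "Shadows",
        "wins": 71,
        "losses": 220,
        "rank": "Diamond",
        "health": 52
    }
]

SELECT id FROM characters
[1, 2, 3, 4, 5, 6, 7]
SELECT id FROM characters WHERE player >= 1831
[1, 2, 4, 5]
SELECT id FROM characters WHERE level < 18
[1, 6]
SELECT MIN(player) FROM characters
1831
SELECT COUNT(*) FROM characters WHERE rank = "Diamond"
2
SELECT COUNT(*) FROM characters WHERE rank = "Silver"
1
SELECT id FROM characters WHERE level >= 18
[3]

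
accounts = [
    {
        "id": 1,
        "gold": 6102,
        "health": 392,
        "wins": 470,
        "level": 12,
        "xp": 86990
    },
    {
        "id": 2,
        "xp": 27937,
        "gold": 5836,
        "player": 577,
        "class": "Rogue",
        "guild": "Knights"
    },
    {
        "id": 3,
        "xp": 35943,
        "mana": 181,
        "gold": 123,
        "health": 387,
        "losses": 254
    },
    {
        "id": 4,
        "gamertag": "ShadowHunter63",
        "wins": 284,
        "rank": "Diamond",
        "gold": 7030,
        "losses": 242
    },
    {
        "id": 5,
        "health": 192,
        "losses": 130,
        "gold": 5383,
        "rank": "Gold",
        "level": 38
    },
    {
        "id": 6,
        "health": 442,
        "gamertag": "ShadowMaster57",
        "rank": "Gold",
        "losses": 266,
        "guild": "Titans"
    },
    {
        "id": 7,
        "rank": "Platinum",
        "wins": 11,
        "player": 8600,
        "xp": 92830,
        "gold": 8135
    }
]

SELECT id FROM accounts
[1, 2, 3, 4, 5, 6, 7]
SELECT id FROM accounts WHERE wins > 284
[1]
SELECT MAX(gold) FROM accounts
8135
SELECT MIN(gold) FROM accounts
123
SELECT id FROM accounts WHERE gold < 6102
[2, 3, 5]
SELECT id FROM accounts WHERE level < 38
[1]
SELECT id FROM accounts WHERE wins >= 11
[1, 4, 7]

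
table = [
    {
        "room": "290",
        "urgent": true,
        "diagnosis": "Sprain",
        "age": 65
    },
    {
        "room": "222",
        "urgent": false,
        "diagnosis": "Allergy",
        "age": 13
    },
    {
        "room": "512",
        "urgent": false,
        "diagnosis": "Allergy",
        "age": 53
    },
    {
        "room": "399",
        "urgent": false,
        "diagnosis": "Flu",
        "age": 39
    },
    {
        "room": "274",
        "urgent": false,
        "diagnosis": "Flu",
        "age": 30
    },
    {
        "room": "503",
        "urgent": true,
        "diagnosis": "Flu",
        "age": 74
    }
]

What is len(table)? 6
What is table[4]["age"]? 30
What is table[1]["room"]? "222"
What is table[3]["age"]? 39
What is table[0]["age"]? 65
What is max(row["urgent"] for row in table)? True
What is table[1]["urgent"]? False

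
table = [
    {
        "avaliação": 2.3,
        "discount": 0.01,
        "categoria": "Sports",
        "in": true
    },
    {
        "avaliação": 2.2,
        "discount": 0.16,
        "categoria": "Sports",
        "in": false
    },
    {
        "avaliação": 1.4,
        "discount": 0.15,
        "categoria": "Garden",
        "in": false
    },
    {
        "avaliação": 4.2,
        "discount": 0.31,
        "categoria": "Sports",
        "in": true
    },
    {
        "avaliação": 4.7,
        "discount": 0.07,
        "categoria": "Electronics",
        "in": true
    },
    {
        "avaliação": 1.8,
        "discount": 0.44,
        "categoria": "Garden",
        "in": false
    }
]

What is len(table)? 6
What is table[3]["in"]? True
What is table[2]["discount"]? 0.15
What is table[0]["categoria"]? "Sports"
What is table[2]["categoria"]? "Garden"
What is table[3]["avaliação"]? 4.2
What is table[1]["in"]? False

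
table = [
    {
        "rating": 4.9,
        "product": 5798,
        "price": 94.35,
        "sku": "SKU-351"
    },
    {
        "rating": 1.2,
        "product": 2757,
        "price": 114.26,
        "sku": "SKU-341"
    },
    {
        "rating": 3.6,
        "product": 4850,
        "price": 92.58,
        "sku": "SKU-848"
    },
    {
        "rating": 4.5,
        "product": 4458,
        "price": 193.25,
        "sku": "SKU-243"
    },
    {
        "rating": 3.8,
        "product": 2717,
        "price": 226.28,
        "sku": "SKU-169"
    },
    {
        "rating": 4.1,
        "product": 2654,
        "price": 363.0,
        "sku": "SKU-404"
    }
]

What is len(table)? 6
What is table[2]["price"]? 92.58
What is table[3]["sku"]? "SKU-243"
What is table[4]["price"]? 226.28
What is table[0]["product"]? 5798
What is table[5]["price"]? 363.0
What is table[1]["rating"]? 1.2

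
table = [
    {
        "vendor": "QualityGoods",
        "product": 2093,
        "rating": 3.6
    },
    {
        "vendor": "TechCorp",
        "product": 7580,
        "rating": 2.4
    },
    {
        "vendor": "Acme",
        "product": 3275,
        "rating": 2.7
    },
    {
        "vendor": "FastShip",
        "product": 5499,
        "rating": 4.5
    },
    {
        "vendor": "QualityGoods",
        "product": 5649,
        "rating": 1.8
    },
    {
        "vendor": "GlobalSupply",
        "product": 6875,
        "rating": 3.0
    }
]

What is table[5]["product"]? 6875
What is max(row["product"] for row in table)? 7580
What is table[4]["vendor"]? "QualityGoods"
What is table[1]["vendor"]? "TechCorp"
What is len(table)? 6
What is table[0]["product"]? 2093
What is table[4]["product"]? 5649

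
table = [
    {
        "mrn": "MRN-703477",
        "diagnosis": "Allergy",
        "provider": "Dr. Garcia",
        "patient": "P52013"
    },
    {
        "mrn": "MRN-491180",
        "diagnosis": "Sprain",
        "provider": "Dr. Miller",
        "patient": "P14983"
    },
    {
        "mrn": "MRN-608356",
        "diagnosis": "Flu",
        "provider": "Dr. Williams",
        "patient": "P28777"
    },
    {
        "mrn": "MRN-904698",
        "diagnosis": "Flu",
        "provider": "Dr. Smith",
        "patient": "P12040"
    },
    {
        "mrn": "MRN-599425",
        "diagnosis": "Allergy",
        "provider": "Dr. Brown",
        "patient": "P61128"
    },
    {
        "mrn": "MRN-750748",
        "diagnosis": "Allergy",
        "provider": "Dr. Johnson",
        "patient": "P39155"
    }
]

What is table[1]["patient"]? "P14983"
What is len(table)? 6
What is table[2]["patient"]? "P28777"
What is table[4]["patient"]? "P61128"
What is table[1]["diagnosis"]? "Sprain"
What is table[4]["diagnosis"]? "Allergy"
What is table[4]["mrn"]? "MRN-599425"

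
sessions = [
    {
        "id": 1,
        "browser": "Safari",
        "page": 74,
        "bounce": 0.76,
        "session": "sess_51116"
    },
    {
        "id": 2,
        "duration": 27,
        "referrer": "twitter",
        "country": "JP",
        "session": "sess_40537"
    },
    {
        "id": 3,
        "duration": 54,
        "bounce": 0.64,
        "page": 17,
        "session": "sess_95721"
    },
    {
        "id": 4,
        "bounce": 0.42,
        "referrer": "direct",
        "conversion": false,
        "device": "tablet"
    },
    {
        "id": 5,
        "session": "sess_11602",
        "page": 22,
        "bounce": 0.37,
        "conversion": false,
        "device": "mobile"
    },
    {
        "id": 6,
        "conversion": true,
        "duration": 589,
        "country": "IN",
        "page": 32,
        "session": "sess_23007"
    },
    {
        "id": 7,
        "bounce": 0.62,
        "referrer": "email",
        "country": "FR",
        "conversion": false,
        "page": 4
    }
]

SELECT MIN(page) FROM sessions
4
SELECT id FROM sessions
[1, 2, 3, 4, 5, 6, 7]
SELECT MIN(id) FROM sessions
1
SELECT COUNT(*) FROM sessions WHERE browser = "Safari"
1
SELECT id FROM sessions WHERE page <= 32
[3, 5, 6, 7]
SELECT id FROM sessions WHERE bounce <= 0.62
[4, 5, 7]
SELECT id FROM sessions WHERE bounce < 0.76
[3, 4, 5, 7]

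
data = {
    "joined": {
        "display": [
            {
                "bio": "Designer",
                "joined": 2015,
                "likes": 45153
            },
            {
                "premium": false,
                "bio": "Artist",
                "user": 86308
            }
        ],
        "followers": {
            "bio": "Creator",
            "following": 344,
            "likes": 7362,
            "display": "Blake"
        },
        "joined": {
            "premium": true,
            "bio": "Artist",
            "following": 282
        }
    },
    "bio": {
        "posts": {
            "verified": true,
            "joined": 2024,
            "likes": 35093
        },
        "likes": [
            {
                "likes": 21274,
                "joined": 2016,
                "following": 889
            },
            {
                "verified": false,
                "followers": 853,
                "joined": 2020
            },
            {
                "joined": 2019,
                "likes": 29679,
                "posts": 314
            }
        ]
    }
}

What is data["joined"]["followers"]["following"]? 344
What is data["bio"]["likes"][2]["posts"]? 314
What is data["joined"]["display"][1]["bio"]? "Artist"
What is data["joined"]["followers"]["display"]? "Blake"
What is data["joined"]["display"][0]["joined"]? 2015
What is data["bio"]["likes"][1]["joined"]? 2020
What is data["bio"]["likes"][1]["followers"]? 853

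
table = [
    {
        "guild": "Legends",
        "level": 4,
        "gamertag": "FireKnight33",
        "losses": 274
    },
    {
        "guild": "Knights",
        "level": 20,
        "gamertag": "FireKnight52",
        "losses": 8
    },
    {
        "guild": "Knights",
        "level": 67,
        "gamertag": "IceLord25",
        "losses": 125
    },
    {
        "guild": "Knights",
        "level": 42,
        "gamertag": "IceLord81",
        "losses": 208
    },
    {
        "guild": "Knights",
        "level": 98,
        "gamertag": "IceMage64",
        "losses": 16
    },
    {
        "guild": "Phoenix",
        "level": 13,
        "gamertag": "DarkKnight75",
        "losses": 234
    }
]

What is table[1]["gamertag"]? "FireKnight52"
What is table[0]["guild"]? "Legends"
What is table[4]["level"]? 98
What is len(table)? 6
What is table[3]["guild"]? "Knights"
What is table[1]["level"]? 20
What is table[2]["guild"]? "Knights"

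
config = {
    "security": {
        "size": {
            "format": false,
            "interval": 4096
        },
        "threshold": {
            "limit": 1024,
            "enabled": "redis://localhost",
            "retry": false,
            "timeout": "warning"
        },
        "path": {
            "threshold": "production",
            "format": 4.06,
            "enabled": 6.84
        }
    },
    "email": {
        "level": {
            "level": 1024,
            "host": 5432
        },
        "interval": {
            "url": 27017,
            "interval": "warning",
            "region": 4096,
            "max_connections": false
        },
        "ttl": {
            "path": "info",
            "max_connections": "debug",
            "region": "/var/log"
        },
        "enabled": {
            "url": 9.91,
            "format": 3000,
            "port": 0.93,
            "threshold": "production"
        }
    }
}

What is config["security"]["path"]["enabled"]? 6.84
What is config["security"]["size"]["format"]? False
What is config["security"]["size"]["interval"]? 4096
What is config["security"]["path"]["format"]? 4.06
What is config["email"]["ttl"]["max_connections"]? "debug"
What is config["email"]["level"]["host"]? 5432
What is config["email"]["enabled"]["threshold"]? "production"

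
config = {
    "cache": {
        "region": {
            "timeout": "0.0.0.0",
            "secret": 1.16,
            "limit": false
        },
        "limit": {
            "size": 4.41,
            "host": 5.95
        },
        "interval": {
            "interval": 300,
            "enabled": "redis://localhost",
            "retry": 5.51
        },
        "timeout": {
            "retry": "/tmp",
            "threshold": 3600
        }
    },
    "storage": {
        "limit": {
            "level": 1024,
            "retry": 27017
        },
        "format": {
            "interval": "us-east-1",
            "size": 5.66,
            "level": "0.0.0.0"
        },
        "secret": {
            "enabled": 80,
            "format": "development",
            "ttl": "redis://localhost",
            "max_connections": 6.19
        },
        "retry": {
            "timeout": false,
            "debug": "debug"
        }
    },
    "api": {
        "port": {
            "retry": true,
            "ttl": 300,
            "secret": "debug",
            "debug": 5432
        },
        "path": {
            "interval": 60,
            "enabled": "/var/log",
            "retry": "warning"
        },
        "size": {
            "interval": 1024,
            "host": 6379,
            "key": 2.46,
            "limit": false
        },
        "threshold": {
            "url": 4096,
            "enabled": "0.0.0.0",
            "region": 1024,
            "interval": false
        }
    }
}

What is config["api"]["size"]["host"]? 6379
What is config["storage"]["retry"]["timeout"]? False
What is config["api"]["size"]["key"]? 2.46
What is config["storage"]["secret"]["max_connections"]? 6.19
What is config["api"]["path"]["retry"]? "warning"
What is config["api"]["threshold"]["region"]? 1024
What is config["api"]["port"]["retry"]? True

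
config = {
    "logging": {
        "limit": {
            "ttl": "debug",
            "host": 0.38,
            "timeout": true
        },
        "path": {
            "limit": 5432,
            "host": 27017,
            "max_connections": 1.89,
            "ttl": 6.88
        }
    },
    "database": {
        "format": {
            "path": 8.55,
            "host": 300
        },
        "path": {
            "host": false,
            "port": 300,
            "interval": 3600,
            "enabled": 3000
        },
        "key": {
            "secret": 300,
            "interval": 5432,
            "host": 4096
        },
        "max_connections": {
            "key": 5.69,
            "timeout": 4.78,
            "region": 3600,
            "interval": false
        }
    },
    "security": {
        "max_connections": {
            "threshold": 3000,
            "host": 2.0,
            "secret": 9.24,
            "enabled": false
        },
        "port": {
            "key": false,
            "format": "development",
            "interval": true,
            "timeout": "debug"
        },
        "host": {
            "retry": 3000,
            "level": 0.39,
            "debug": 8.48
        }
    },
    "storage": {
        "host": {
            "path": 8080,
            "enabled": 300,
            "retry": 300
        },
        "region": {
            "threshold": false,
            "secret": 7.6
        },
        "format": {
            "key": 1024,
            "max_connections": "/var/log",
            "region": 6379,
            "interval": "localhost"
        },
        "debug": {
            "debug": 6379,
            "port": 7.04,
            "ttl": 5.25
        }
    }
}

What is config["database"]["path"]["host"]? False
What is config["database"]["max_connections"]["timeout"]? 4.78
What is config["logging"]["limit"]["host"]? 0.38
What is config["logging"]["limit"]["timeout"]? True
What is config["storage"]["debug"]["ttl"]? 5.25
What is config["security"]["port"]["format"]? "development"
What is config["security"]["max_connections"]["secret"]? 9.24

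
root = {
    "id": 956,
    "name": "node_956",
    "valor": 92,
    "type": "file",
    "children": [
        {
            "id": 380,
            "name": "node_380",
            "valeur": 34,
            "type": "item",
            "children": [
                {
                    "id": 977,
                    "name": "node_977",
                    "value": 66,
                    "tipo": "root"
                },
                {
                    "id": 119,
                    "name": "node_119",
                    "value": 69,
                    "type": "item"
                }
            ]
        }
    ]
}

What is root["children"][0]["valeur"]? 34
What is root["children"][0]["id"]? 380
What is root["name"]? "node_956"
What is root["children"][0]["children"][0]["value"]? 66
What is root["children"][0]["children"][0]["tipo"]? "root"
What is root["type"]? "file"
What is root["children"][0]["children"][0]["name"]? "node_977"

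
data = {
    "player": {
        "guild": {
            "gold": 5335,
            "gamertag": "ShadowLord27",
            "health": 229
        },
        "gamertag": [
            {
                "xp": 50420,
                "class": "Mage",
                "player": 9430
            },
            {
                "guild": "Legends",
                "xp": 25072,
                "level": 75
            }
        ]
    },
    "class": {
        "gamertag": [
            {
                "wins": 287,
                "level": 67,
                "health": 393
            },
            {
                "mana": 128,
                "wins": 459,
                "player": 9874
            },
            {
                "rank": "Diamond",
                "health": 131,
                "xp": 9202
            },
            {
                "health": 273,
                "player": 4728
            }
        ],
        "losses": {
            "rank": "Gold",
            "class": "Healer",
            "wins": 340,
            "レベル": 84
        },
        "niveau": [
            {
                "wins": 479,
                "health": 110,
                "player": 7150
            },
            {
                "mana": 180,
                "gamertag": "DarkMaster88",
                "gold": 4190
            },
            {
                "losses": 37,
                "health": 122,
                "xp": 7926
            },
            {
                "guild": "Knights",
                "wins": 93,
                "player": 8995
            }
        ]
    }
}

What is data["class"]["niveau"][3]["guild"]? "Knights"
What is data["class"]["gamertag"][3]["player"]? 4728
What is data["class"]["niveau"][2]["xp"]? 7926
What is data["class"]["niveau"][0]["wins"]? 479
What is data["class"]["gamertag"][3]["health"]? 273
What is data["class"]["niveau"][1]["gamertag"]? "DarkMaster88"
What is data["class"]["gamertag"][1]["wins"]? 459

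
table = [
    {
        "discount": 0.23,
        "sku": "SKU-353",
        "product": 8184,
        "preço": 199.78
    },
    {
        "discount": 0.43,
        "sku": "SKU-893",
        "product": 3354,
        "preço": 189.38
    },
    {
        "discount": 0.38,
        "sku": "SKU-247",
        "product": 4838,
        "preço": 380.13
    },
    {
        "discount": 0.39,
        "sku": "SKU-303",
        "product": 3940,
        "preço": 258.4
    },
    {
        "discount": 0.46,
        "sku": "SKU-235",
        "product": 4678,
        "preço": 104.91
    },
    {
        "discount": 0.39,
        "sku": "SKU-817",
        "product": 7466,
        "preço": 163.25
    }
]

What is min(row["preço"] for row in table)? 104.91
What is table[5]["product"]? 7466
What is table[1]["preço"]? 189.38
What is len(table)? 6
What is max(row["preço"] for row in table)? 380.13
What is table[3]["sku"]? "SKU-303"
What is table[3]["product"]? 3940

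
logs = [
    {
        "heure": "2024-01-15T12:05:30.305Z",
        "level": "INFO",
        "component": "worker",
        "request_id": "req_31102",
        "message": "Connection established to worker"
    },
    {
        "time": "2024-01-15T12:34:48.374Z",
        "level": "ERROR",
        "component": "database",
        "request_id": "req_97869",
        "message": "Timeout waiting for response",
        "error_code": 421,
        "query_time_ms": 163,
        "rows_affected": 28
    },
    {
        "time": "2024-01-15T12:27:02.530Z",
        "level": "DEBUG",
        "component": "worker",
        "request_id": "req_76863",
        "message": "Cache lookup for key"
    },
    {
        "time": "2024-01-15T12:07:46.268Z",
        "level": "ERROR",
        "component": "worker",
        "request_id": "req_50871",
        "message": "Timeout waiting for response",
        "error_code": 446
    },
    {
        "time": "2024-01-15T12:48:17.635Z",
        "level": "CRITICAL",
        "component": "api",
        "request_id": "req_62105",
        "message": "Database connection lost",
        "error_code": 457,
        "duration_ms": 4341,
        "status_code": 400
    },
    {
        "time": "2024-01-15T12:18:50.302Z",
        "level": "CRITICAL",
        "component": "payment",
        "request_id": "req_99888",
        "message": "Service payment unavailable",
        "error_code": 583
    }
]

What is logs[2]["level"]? "DEBUG"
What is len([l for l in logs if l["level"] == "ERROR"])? 2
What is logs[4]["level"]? "CRITICAL"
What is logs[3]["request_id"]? "req_50871"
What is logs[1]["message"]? "Timeout waiting for response"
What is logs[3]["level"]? "ERROR"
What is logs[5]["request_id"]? "req_99888"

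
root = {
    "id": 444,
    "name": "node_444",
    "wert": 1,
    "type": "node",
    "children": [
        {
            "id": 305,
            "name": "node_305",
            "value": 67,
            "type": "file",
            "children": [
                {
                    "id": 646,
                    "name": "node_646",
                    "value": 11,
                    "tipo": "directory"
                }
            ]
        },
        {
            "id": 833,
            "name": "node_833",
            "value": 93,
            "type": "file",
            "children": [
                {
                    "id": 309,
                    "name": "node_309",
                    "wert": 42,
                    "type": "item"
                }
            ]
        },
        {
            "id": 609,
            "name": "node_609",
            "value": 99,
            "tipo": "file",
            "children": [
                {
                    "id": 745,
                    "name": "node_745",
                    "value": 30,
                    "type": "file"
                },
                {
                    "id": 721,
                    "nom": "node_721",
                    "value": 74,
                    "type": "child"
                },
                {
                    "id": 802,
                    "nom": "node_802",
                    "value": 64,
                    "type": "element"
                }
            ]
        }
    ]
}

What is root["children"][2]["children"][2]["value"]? 64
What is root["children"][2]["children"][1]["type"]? "child"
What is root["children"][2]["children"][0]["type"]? "file"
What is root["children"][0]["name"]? "node_305"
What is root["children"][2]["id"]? 609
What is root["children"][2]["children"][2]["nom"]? "node_802"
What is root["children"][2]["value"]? 99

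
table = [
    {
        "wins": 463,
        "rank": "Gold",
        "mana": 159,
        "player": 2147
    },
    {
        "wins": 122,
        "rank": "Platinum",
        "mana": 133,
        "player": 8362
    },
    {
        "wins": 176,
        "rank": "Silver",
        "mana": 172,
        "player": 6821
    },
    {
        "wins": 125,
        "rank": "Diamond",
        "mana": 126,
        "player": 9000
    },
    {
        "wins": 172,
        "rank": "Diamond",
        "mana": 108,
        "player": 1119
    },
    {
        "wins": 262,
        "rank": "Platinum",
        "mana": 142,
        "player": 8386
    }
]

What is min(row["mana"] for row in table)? 108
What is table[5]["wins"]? 262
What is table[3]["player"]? 9000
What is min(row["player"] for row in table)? 1119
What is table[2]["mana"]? 172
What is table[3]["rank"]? "Diamond"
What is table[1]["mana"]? 133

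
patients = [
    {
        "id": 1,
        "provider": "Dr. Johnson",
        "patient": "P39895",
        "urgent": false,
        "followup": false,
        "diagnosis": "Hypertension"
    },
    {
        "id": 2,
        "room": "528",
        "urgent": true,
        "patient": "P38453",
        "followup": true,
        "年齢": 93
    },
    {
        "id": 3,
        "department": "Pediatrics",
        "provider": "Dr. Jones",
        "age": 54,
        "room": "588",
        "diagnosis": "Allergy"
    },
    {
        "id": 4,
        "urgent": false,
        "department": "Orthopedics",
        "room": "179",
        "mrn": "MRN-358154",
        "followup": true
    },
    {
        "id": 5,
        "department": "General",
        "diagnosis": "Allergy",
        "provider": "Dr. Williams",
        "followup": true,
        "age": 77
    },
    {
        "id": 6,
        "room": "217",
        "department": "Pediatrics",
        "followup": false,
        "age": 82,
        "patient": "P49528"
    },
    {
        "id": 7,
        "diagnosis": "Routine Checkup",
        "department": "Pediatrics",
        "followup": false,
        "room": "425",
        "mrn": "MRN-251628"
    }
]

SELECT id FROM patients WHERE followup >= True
[2, 4, 5]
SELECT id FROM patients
[1, 2, 3, 4, 5, 6, 7]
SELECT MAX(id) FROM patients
7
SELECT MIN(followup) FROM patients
False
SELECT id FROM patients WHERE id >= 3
[3, 4, 5, 6, 7]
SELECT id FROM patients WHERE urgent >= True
[2]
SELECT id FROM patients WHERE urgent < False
[]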